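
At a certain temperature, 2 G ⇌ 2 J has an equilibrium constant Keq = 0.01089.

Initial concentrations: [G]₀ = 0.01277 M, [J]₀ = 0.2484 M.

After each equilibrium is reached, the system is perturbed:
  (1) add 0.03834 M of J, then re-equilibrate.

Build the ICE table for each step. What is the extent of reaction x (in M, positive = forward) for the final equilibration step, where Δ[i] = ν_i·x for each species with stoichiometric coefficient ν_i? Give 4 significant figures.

x = -0.01736 M

Q₀ = 378.4 vs Keq = 0.01089 ⇒ Q>K, reverse
Step 1:
                  G         J
  init      0.01277    0.2484
  Δ          0.2237   -0.2237
  eq         0.2365   0.02468
  solve Keq expr → x = -0.1119; check Q = 0.01089
Then add 0.03834 M of J.
Step 2:
                  G         J
  init       0.2365   0.06302
  Δ         0.03472  -0.03472
  eq         0.2712    0.0283
  solve Keq expr → x = -0.01736; check Q = 0.01089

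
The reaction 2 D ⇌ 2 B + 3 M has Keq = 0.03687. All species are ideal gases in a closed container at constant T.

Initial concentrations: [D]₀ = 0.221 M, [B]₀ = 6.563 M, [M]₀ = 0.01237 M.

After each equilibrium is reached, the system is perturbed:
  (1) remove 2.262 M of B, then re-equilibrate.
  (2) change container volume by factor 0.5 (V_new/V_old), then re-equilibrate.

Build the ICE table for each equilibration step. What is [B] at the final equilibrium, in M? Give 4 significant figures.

Q₀ = 0.001669 vs Keq = 0.03687 ⇒ Q<K, forward
Step 1:
                  D         B         M
  init        0.221     6.563   0.01237
  Δ        -0.01388   0.01388   0.02082
  eq         0.2071     6.577   0.03319
  solve Keq expr → x = 0.00694; check Q = 0.03687
Then remove 2.262 M of B.
Step 2:
                  D         B         M
  init       0.2071     4.315   0.03319
  Δ       -0.006531  0.006531  0.009796
  eq         0.2006     4.321   0.04299
  solve Keq expr → x = 0.003265; check Q = 0.03687
Then change container volume by factor 0.5 (V_new/V_old).
Step 3:
                  D         B         M
  init       0.4012     8.643   0.08598
  Δ         0.02731  -0.02731  -0.04096
  eq         0.4285     8.616   0.04501
  solve Keq expr → x = -0.01365; check Q = 0.03687

[B]_eq = 8.616 M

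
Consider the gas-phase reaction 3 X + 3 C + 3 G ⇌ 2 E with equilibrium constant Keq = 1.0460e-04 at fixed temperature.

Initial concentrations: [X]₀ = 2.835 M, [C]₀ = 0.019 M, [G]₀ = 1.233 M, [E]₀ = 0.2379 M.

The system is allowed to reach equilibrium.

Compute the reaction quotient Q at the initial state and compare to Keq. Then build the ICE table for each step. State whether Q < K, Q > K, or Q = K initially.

Q₀ = 193.2; Q > K (proceeds reverse)

Q₀ = 193.2 vs Keq = 1.0460e-04 ⇒ Q>K, reverse
Step 1:
                    X           C           G           E
  I             2.835       0.019       1.233      0.2379
  C            0.3234      0.3234      0.3234     -0.2156
  E             3.158      0.3424       1.556     0.02233
  solve Keq expr → x = -0.1078; check Q = 1.0460e-04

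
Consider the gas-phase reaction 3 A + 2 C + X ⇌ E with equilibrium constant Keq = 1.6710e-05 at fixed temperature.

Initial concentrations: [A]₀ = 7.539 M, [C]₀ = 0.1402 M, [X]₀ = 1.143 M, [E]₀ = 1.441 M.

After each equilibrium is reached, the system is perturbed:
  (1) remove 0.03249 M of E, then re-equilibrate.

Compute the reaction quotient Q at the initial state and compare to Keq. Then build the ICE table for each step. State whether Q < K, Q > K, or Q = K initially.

Q₀ = 0.1497 vs Keq = 1.6710e-05 ⇒ Q>K, reverse
Step 1:
                   A          C          X          E
  I            7.539     0.1402      1.143      1.441
  C            3.431      2.287      1.144     -1.144
  E            10.97      2.428      2.287     0.2973
  solve Keq expr → x = -1.144; check Q = 1.6710e-05
Then remove 0.03249 M of E.
Step 2:
                   A          C          X          E
  I            10.97      2.428      2.287     0.2648
  C         -0.05279   -0.03519    -0.0176     0.0176
  E            10.92      2.392      2.269     0.2824
  solve Keq expr → x = 0.0176; check Q = 1.6710e-05

Q₀ = 0.1497; Q > K (proceeds reverse)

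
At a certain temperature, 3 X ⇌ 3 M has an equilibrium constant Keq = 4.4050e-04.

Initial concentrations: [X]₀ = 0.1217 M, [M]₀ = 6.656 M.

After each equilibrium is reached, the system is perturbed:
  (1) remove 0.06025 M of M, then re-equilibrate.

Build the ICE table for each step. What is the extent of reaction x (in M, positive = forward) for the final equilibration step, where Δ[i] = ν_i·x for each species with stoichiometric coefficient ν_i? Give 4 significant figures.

Q₀ = 1.6359e+05 vs Keq = 4.4050e-04 ⇒ Q>K, reverse
Step 1:
                   X          M
  init        0.1217      6.656
  Δ            6.177     -6.177
  eq           6.298     0.4792
  solve Keq expr → x = -2.059; check Q = 4.4050e-04
Then remove 0.06025 M of M.
Step 2:
                   X          M
  init         6.298      0.419
  Δ         -0.05599    0.05599
  eq           6.242      0.475
  solve Keq expr → x = 0.01866; check Q = 4.4050e-04

x = 0.01866 M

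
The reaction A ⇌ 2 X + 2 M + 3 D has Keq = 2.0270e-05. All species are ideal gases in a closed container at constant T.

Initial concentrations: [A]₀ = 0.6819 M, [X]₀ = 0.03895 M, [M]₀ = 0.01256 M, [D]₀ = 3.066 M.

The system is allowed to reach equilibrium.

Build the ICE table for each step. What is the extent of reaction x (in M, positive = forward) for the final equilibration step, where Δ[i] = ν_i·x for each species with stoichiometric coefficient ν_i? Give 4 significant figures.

Q₀ = 1.0116e-05 vs Keq = 2.0270e-05 ⇒ Q<K, forward
Step 1:
                    A           X           M           D
  I            0.6819     0.03895     0.01256       3.066
  C         -0.001818    0.003636    0.003636    0.005455
  E            0.6801     0.04259      0.0162       3.071
  solve Keq expr → x = 0.001818; check Q = 2.0270e-05

x = 0.001818 M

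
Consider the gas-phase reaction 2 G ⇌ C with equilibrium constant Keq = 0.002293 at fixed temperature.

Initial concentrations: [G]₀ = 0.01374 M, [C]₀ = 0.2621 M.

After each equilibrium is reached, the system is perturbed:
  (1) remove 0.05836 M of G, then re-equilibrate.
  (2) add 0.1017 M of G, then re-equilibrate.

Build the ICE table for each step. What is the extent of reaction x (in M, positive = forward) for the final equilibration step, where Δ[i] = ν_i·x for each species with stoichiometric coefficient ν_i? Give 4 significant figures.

x = 2.4559e-04 M

Q₀ = 1388 vs Keq = 0.002293 ⇒ Q>K, reverse
Step 1:
                   G          C
  Initial    0.01374     0.2621
  Change      0.5229    -0.2614
  Equil       0.5366 6.6029e-04
  solve Keq expr → x = -0.2614; check Q = 0.002293
Then remove 0.05836 M of G.
Step 2:
                   G          C
  Initial     0.4783 6.6029e-04
  Change  2.7043e-04 -1.3522e-04
  Equil       0.4785 5.2508e-04
  solve Keq expr → x = -1.3522e-04; check Q = 0.002293
Then add 0.1017 M of G.
Step 3:
                   G          C
  Initial     0.5802 5.2508e-04
  Change  -4.9119e-04 2.4559e-04
  Equil       0.5797 7.7067e-04
  solve Keq expr → x = 2.4559e-04; check Q = 0.002293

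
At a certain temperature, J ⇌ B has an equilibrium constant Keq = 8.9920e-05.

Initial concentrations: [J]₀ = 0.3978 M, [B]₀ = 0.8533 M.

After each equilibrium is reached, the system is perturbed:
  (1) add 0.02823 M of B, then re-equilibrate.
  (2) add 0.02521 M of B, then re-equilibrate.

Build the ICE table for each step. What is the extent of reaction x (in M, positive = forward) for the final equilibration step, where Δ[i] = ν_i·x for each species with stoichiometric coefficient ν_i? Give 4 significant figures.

Q₀ = 2.145 vs Keq = 8.9920e-05 ⇒ Q>K, reverse
Step 1:
                    J           B
  init         0.3978      0.8533
  Δ            0.8532     -0.8532
  eq            1.251  1.1249e-04
  solve Keq expr → x = -0.8532; check Q = 8.9920e-05
Then add 0.02823 M of B.
Step 2:
                    J           B
  init          1.251     0.02834
  Δ           0.02823    -0.02823
  eq            1.279  1.1503e-04
  solve Keq expr → x = -0.02823; check Q = 8.9920e-05
Then add 0.02521 M of B.
Step 3:
                    J           B
  init          1.279     0.02533
  Δ           0.02521    -0.02521
  eq            1.304  1.1729e-04
  solve Keq expr → x = -0.02521; check Q = 8.9920e-05

x = -0.02521 M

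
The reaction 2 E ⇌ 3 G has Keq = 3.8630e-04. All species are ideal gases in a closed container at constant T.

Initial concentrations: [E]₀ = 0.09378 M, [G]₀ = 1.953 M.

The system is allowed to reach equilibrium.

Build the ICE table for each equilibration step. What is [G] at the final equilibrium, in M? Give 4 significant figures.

Q₀ = 847 vs Keq = 3.8630e-04 ⇒ Q>K, reverse
Step 1:
                   E          G
  init       0.09378      1.953
  Δ            1.243     -1.865
  eq           1.337    0.08838
  solve Keq expr → x = -0.6215; check Q = 3.8630e-04

[G]_eq = 0.08838 M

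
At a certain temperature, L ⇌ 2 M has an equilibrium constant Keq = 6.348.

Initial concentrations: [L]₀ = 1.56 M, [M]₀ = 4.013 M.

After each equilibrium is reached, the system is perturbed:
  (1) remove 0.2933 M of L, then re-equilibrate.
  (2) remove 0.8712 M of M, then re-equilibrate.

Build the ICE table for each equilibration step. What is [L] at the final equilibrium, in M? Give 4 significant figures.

[L]_eq = 1.366 M

Q₀ = 10.32 vs Keq = 6.348 ⇒ Q>K, reverse
Step 1:
                    L           M
  init           1.56       4.013
  Δ            0.2921     -0.5842
  eq            1.852       3.429
  solve Keq expr → x = -0.2921; check Q = 6.348
Then remove 0.2933 M of L.
Step 2:
                    L           M
  init          1.559       3.429
  Δ           0.09458     -0.1892
  eq            1.653        3.24
  solve Keq expr → x = -0.09458; check Q = 6.348
Then remove 0.8712 M of M.
Step 3:
                    L           M
  init          1.653       2.368
  Δ           -0.2879      0.5757
  eq            1.366       2.944
  solve Keq expr → x = 0.2879; check Q = 6.348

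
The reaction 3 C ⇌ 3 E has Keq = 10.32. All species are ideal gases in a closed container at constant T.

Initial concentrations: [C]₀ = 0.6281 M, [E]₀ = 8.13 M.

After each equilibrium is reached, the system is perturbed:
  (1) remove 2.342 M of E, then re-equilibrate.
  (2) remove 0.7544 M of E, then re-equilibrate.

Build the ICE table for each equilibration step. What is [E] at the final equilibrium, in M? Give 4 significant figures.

Q₀ = 2169 vs Keq = 10.32 ⇒ Q>K, reverse
Step 1:
                  C         E
  Initial    0.6281      8.13
  Change      2.128    -2.128
  Equil       2.757     6.002
  solve Keq expr → x = -0.7095; check Q = 10.32
Then remove 2.342 M of E.
Step 2:
                  C         E
  Initial     2.757      3.66
  Change    -0.7371    0.7371
  Equil       2.019     4.397
  solve Keq expr → x = 0.2457; check Q = 10.32
Then remove 0.7544 M of E.
Step 3:
                  C         E
  Initial     2.019     3.642
  Change    -0.2374    0.2374
  Equil       1.782      3.88
  solve Keq expr → x = 0.07915; check Q = 10.32

[E]_eq = 3.88 M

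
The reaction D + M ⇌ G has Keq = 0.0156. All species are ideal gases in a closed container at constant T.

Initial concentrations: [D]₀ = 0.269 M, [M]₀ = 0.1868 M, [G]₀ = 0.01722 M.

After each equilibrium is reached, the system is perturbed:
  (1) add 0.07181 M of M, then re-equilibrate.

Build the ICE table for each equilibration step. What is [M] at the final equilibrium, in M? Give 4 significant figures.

Q₀ = 0.3427 vs Keq = 0.0156 ⇒ Q>K, reverse
Step 1:
                   D          M          G
  I            0.269     0.1868    0.01722
  C          0.01632    0.01632   -0.01632
  E           0.2853     0.2031 9.0405e-04
  solve Keq expr → x = -0.01632; check Q = 0.0156
Then add 0.07181 M of M.
Step 2:
                   D          M          G
  I           0.2853     0.2749 9.0405e-04
  C       -3.1685e-04 -3.1685e-04 3.1685e-04
  E            0.285     0.2746   0.001221
  solve Keq expr → x = 3.1685e-04; check Q = 0.0156

[M]_eq = 0.2746 M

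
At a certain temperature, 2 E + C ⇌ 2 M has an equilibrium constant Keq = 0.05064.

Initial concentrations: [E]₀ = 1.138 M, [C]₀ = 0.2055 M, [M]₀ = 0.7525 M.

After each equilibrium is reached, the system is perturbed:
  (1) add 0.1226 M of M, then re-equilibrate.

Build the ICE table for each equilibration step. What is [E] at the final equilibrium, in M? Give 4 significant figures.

[E]_eq = 1.736 M

Q₀ = 2.128 vs Keq = 0.05064 ⇒ Q>K, reverse
Step 1:
                  E         C         M
  Initial     1.138    0.2055    0.7525
  Change     0.5029    0.2514   -0.5029
  Equil       1.641    0.4569    0.2496
  solve Keq expr → x = -0.2514; check Q = 0.05064
Then add 0.1226 M of M.
Step 2:
                  E         C         M
  Initial     1.641    0.4569    0.3722
  Change    0.09482   0.04741  -0.09482
  Equil       1.736    0.5044    0.2774
  solve Keq expr → x = -0.04741; check Q = 0.05064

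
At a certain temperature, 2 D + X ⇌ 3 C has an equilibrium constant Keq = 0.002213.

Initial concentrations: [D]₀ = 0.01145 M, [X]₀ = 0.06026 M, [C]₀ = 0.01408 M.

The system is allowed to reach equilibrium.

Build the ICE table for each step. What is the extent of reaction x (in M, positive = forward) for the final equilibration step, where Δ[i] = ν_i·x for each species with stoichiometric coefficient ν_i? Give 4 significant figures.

x = -0.003483 M

Q₀ = 0.3533 vs Keq = 0.002213 ⇒ Q>K, reverse
Step 1:
                    D           X           C
  I           0.01145     0.06026     0.01408
  C          0.006966    0.003483    -0.01045
  E           0.01842     0.06374     0.00363
  solve Keq expr → x = -0.003483; check Q = 0.002213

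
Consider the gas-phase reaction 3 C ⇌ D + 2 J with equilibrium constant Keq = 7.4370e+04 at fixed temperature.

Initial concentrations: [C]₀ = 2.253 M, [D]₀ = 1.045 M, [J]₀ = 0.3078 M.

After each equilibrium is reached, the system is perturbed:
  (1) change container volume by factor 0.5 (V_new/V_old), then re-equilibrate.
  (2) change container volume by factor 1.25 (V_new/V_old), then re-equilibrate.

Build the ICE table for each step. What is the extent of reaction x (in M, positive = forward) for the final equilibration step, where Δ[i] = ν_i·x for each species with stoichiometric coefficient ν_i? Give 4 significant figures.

Q₀ = 0.008657 vs Keq = 7.4370e+04 ⇒ Q<K, forward
Step 1:
                    C           D           J
  init          2.253       1.045      0.3078
  Δ            -2.211      0.7369       1.474
  eq          0.04237       1.782       1.782
  solve Keq expr → x = 0.7369; check Q = 7.4370e+04
Then change container volume by factor 0.5 (V_new/V_old).
Step 2:
                    C           D           J
  init        0.08473       3.564       3.563
  Δ                 0           0           0
  eq          0.08473       3.564       3.563
  solve Keq expr → x = 0; check Q = 7.4370e+04
Then change container volume by factor 1.25 (V_new/V_old).
Step 3:
                    C           D           J
  init        0.06779       2.851        2.85
  Δ                 0           0           0
  eq          0.06779       2.851        2.85
  solve Keq expr → x = 0; check Q = 7.4370e+04

x = 0 M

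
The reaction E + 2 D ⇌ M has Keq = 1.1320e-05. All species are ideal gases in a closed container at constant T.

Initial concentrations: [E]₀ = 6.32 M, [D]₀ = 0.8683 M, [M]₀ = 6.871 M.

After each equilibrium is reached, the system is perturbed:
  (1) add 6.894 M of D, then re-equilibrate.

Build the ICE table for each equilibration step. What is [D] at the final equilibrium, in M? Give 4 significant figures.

[D]_eq = 21.37 M

Q₀ = 1.442 vs Keq = 1.1320e-05 ⇒ Q>K, reverse
Step 1:
                  E         D         M
  Initial      6.32    0.8683     6.871
  Change      6.839     13.68    -6.839
  Equil       13.16     14.55   0.03152
  solve Keq expr → x = -6.839; check Q = 1.1320e-05
Then add 6.894 M of D.
Step 2:
                  E         D         M
  Initial     13.16     21.44   0.03152
  Change   -0.03631  -0.07262   0.03631
  Equil       13.12     21.37   0.06783
  solve Keq expr → x = 0.03631; check Q = 1.1320e-05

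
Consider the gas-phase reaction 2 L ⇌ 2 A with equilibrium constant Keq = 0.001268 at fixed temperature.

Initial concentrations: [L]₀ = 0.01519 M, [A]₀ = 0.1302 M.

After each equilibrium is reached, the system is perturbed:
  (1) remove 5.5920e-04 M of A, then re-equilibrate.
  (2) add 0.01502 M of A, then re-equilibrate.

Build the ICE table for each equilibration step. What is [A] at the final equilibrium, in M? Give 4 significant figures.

Q₀ = 73.47 vs Keq = 0.001268 ⇒ Q>K, reverse
Step 1:
                    L           A
  Initial     0.01519      0.1302
  Change       0.1252     -0.1252
  Equil        0.1404    0.004999
  solve Keq expr → x = -0.0626; check Q = 0.001268
Then remove 5.5920e-04 M of A.
Step 2:
                    L           A
  Initial      0.1404     0.00444
  Change  -5.3997e-04  5.3997e-04
  Equil        0.1399     0.00498
  solve Keq expr → x = 2.6999e-04; check Q = 0.001268
Then add 0.01502 M of A.
Step 3:
                    L           A
  Initial      0.1399        0.02
  Change       0.0145     -0.0145
  Equil        0.1544    0.005496
  solve Keq expr → x = -0.007252; check Q = 0.001268

[A]_eq = 0.005496 M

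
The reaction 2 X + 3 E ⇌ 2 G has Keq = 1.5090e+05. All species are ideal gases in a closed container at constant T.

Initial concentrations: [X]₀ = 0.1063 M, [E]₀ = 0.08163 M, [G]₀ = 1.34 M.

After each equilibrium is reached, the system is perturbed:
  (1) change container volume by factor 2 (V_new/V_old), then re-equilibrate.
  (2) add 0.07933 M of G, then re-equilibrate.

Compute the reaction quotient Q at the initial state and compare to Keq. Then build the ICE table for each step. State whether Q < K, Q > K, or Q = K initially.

Q₀ = 2.9214e+05; Q > K (proceeds reverse)

Q₀ = 2.9214e+05 vs Keq = 1.5090e+05 ⇒ Q>K, reverse
Step 1:
                   X          E          G
  Initial     0.1063    0.08163       1.34
  Change    0.009386    0.01408  -0.009386
  Equil       0.1157    0.09571      1.331
  solve Keq expr → x = -0.004693; check Q = 1.5090e+05
Then change container volume by factor 2 (V_new/V_old).
Step 2:
                   X          E          G
  Initial    0.05784    0.04785     0.6653
  Change     0.01959    0.02939   -0.01959
  Equil      0.07743    0.07724     0.6457
  solve Keq expr → x = -0.009795; check Q = 1.5090e+05
Then add 0.07933 M of G.
Step 3:
                   X          E          G
  Initial    0.07743    0.07724      0.725
  Change    0.002729   0.004094  -0.002729
  Equil      0.08016    0.08133     0.7223
  solve Keq expr → x = -0.001365; check Q = 1.5090e+05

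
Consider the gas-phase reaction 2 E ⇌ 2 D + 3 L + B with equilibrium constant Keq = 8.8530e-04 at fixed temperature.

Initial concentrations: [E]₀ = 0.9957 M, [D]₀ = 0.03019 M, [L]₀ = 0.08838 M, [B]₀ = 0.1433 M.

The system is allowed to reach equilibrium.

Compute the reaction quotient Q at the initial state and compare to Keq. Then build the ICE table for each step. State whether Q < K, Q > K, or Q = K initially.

Q₀ = 9.0945e-08; Q < K (proceeds forward)

Q₀ = 9.0945e-08 vs Keq = 8.8530e-04 ⇒ Q<K, forward
Step 1:
                  E         D         L         B
  Initial    0.9957   0.03019   0.08838    0.1433
  Change    -0.1882    0.1882    0.2824   0.09412
  Equil      0.8075    0.2184    0.3707    0.2374
  solve Keq expr → x = 0.09412; check Q = 8.8530e-04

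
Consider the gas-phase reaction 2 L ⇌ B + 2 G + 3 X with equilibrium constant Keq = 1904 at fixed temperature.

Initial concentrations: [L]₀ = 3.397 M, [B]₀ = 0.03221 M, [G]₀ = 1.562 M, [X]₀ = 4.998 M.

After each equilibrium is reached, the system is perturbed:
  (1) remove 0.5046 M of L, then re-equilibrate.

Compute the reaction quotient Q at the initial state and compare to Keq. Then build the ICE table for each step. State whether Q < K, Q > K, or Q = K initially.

Q₀ = 0.8503; Q < K (proceeds forward)

Q₀ = 0.8503 vs Keq = 1904 ⇒ Q<K, forward
Step 1:
                    L           B           G           X
  Initial       3.397     0.03221       1.562       4.998
  Change       -1.803      0.9017       1.803       2.705
  Equil         1.594      0.9339       3.365       7.703
  solve Keq expr → x = 0.9017; check Q = 1904
Then remove 0.5046 M of L.
Step 2:
                    L           B           G           X
  Initial       1.089      0.9339       3.365       7.703
  Change       0.2205     -0.1102     -0.2205     -0.3307
  Equil         1.309      0.8237       3.145       7.372
  solve Keq expr → x = -0.1102; check Q = 1904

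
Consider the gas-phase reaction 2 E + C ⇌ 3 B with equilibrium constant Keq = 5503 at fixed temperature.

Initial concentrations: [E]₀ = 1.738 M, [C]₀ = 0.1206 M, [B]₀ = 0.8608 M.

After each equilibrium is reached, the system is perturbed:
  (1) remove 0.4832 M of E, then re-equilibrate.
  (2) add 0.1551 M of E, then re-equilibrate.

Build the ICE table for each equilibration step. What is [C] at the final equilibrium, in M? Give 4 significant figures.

[C]_eq = 2.4250e-04 M

Q₀ = 1.751 vs Keq = 5503 ⇒ Q<K, forward
Step 1:
                    E           C           B
  init          1.738      0.1206      0.8608
  Δ           -0.2409     -0.1205      0.3614
  eq            1.497  1.4801e-04       1.222
  solve Keq expr → x = 0.1205; check Q = 5503
Then remove 0.4832 M of E.
Step 2:
                    E           C           B
  init          1.014  1.4801e-04       1.222
  Δ        3.4811e-04  1.7405e-04 -5.2216e-04
  eq            1.014  3.2206e-04       1.222
  solve Keq expr → x = -1.7405e-04; check Q = 5503
Then add 0.1551 M of E.
Step 3:
                    E           C           B
  init          1.169  3.2206e-04       1.222
  Δ       -1.5912e-04 -7.9561e-05  2.3868e-04
  eq            1.169  2.4250e-04       1.222
  solve Keq expr → x = 7.9561e-05; check Q = 5503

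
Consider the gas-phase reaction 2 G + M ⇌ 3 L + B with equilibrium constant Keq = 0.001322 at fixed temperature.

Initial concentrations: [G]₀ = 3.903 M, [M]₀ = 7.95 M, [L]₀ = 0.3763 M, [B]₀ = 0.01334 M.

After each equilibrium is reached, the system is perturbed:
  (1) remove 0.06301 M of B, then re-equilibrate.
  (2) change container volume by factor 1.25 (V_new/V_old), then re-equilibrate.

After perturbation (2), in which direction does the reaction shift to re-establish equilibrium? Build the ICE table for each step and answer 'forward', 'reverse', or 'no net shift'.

Q₀ = 5.8694e-06 vs Keq = 0.001322 ⇒ Q<K, forward
Step 1:
                  G         M         L         B
  init        3.903      7.95    0.3763   0.01334
  Δ         -0.3427   -0.1713     0.514    0.1713
  eq           3.56     7.779    0.8903    0.1847
  solve Keq expr → x = 0.1713; check Q = 0.001322
Then remove 0.06301 M of B.
Step 2:
                  G         M         L         B
  init         3.56     7.779    0.8903    0.1217
  Δ        -0.04501   -0.0225   0.06751    0.0225
  eq          3.515     7.756    0.9579    0.1442
  solve Keq expr → x = 0.0225; check Q = 0.001322
Then change container volume by factor 1.25 (V_new/V_old).
Step 3:
                  G         M         L         B
  init        2.812     6.205    0.7663    0.1153
  Δ        -0.02085  -0.01043   0.03128   0.01043
  eq          2.791     6.194    0.7976    0.1258
  solve Keq expr → x = 0.01043; check Q = 0.001322

Direction: forward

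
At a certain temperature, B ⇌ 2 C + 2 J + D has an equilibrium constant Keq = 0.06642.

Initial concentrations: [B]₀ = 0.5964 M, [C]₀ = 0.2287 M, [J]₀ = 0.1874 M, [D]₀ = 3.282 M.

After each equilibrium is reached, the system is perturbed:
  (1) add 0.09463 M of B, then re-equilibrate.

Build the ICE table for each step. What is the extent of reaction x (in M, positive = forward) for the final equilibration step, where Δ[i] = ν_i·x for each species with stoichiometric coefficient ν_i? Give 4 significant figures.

x = 0.006141 M

Q₀ = 0.01011 vs Keq = 0.06642 ⇒ Q<K, forward
Step 1:
                   B          C          J          D
  Initial     0.5964     0.2287     0.1874      3.282
  Change    -0.05721     0.1144     0.1144    0.05721
  Equil       0.5392     0.3431     0.3018      3.339
  solve Keq expr → x = 0.05721; check Q = 0.06642
Then add 0.09463 M of B.
Step 2:
                   B          C          J          D
  Initial     0.6338     0.3431     0.3018      3.339
  Change   -0.006141    0.01228    0.01228   0.006141
  Equil       0.6277     0.3554     0.3141      3.345
  solve Keq expr → x = 0.006141; check Q = 0.06642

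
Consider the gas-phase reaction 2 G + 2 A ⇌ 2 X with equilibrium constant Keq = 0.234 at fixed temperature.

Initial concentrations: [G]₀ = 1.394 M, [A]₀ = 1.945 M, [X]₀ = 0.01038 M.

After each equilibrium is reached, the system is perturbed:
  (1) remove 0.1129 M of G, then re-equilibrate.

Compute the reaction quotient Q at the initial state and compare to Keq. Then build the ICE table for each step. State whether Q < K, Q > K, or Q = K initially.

Q₀ = 1.4656e-05; Q < K (proceeds forward)

Q₀ = 1.4656e-05 vs Keq = 0.234 ⇒ Q<K, forward
Step 1:
                    G           A           X
  Initial       1.394       1.945     0.01038
  Change      -0.5544     -0.5544      0.5544
  Equil        0.8396       1.391      0.5648
  solve Keq expr → x = 0.2772; check Q = 0.234
Then remove 0.1129 M of G.
Step 2:
                    G           A           X
  Initial      0.7267       1.391      0.5648
  Change      0.03719     0.03719    -0.03719
  Equil        0.7639       1.428      0.5276
  solve Keq expr → x = -0.01859; check Q = 0.234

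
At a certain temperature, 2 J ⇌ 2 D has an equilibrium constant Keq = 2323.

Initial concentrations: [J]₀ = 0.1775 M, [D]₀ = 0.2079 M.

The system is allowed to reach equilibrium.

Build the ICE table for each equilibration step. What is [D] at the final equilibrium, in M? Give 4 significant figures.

Q₀ = 1.372 vs Keq = 2323 ⇒ Q<K, forward
Step 1:
                  J         D
  Initial    0.1775    0.2079
  Change    -0.1697    0.1697
  Equil    0.007834    0.3776
  solve Keq expr → x = 0.08483; check Q = 2323

[D]_eq = 0.3776 M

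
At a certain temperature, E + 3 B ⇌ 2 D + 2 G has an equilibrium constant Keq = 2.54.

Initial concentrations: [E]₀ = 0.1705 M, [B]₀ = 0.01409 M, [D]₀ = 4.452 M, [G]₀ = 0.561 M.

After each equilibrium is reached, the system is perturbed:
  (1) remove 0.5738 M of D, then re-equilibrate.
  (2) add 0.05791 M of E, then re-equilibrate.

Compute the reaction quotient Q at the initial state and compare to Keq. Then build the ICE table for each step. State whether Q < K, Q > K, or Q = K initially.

Q₀ = 1.3079e+07; Q > K (proceeds reverse)

Q₀ = 1.3079e+07 vs Keq = 2.54 ⇒ Q>K, reverse
Step 1:
                   E          B          D          G
  Initial     0.1705    0.01409      4.452      0.561
  Change      0.2148     0.6444    -0.4296    -0.4296
  Equil       0.3853     0.6585      4.022     0.1314
  solve Keq expr → x = -0.2148; check Q = 2.54
Then remove 0.5738 M of D.
Step 2:
                   E          B          D          G
  Initial     0.3853     0.6585      3.449     0.1314
  Change   -0.006597   -0.01979    0.01319    0.01319
  Equil       0.3787     0.6387      3.462     0.1446
  solve Keq expr → x = 0.006597; check Q = 2.54
Then add 0.05791 M of E.
Step 3:
                   E          B          D          G
  Initial     0.4366     0.6387      3.462     0.1446
  Change   -0.003182  -0.009546   0.006364   0.006364
  Equil       0.4334     0.6291      3.468      0.151
  solve Keq expr → x = 0.003182; check Q = 2.54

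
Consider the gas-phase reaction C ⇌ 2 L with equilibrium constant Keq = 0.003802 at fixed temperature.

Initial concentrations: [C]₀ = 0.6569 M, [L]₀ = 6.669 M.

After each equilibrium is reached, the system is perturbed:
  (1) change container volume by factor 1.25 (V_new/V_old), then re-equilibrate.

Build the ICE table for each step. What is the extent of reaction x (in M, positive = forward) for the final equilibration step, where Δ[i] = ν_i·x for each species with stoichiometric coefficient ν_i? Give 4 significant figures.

x = 0.005722 M

Q₀ = 67.71 vs Keq = 0.003802 ⇒ Q>K, reverse
Step 1:
                    C           L
  init         0.6569       6.669
  Δ             3.273      -6.547
  eq             3.93      0.1222
  solve Keq expr → x = -3.273; check Q = 0.003802
Then change container volume by factor 1.25 (V_new/V_old).
Step 2:
                    C           L
  init          3.144     0.09779
  Δ         -0.005722     0.01144
  eq            3.139      0.1092
  solve Keq expr → x = 0.005722; check Q = 0.003802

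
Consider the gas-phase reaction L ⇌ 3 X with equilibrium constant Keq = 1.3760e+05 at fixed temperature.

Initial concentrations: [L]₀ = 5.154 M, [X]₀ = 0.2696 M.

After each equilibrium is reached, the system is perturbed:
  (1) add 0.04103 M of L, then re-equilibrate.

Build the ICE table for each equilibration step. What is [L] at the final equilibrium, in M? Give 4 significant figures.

Q₀ = 0.003802 vs Keq = 1.3760e+05 ⇒ Q<K, forward
Step 1:
                  L         X
  init        5.154    0.2696
  Δ          -5.126     15.38
  eq        0.02785     15.65
  solve Keq expr → x = 5.126; check Q = 1.3760e+05
Then add 0.04103 M of L.
Step 2:
                  L         X
  init      0.06888     15.65
  Δ        -0.04038    0.1211
  eq         0.0285     15.77
  solve Keq expr → x = 0.04038; check Q = 1.3760e+05

[L]_eq = 0.0285 M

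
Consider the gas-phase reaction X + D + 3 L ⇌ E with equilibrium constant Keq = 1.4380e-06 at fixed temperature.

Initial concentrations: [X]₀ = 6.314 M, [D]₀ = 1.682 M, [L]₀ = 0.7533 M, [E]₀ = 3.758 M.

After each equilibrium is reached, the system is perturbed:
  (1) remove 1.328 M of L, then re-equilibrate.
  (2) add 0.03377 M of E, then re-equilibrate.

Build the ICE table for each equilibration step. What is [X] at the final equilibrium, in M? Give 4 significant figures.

[X]_eq = 10.02 M

Q₀ = 0.8278 vs Keq = 1.4380e-06 ⇒ Q>K, reverse
Step 1:
                   X          D          L          E
  I            6.314      1.682     0.7533      3.758
  C            3.637      3.637      10.91     -3.637
  E            9.951      5.319      11.66     0.1208
  solve Keq expr → x = -3.637; check Q = 1.4380e-06
Then remove 1.328 M of L.
Step 2:
                   X          D          L          E
  I            9.951      5.319      10.34     0.1208
  C          0.03344    0.03344     0.1003   -0.03344
  E            9.985      5.353      10.44    0.08738
  solve Keq expr → x = -0.03344; check Q = 1.4380e-06
Then add 0.03377 M of E.
Step 3:
                   X          D          L          E
  I            9.985      5.353      10.44     0.1211
  C          0.03065    0.03065    0.09195   -0.03065
  E            10.02      5.383      10.53     0.0905
  solve Keq expr → x = -0.03065; check Q = 1.4380e-06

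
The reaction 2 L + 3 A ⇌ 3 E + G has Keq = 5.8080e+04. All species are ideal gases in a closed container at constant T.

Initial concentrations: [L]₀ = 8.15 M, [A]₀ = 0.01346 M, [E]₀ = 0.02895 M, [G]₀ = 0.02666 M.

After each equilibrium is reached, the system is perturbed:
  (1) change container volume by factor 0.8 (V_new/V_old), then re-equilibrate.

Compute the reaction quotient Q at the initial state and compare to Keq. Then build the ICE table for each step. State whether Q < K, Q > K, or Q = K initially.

Q₀ = 0.003994; Q < K (proceeds forward)

Q₀ = 0.003994 vs Keq = 5.8080e+04 ⇒ Q<K, forward
Step 1:
                   L          A          E          G
  Initial       8.15    0.01346    0.02895    0.02666
  Change   -0.008917   -0.01338    0.01338   0.004458
  Equil        8.141 8.4945e-05    0.04233    0.03112
  solve Keq expr → x = 0.004458; check Q = 5.8080e+04
Then change container volume by factor 0.8 (V_new/V_old).
Step 2:
                   L          A          E          G
  Initial      10.18 1.0618e-04    0.05291     0.0389
  Change  -5.0633e-06 -7.5950e-06 7.5950e-06 2.5317e-06
  Equil        10.18 9.8587e-05    0.05291     0.0389
  solve Keq expr → x = 2.5317e-06; check Q = 5.8080e+04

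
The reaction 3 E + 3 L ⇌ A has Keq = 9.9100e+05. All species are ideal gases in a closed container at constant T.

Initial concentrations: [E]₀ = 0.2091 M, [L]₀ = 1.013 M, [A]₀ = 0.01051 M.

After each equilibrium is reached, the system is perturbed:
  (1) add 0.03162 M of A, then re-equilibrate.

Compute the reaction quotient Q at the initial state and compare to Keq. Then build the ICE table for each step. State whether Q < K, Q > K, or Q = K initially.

Q₀ = 1.106; Q < K (proceeds forward)

Q₀ = 1.106 vs Keq = 9.9100e+05 ⇒ Q<K, forward
Step 1:
                    E           L           A
  init         0.2091       1.013     0.01051
  Δ           -0.2038     -0.2038     0.06793
  eq         0.005306      0.8092     0.07844
  solve Keq expr → x = 0.06793; check Q = 9.9100e+05
Then add 0.03162 M of A.
Step 2:
                    E           L           A
  init       0.005306      0.8092      0.1101
  Δ        6.2580e-04  6.2580e-04 -2.0860e-04
  eq         0.005932      0.8098      0.1099
  solve Keq expr → x = -2.0860e-04; check Q = 9.9100e+05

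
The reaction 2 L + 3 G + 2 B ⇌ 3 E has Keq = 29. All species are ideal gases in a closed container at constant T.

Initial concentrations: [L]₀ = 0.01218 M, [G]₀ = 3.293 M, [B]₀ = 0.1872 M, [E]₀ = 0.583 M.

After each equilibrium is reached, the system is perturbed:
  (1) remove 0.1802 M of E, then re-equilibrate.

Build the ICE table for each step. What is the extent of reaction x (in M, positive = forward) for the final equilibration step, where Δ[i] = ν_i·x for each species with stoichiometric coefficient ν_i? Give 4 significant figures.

x = 0.00884 M

Q₀ = 1067 vs Keq = 29 ⇒ Q>K, reverse
Step 1:
                    L           G           B           E
  I           0.01218       3.293      0.1872       0.583
  C           0.03876     0.05814     0.03876    -0.05814
  E           0.05094       3.351       0.226      0.5249
  solve Keq expr → x = -0.01938; check Q = 29
Then remove 0.1802 M of E.
Step 2:
                    L           G           B           E
  I           0.05094       3.351       0.226      0.3447
  C          -0.01768    -0.02652    -0.01768     0.02652
  E           0.03326       3.325      0.2083      0.3712
  solve Keq expr → x = 0.00884; check Q = 29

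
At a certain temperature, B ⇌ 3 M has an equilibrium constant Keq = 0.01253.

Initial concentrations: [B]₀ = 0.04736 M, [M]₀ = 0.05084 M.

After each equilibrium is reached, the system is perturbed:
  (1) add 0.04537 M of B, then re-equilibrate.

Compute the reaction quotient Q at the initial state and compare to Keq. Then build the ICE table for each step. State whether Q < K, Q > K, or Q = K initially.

Q₀ = 0.002775; Q < K (proceeds forward)

Q₀ = 0.002775 vs Keq = 0.01253 ⇒ Q<K, forward
Step 1:
                  B         M
  I         0.04736   0.05084
  C       -0.009134    0.0274
  E         0.03823   0.07824
  solve Keq expr → x = 0.009134; check Q = 0.01253
Then add 0.04537 M of B.
Step 2:
                  B         M
  I          0.0836   0.07824
  C       -0.006825   0.02047
  E         0.07677   0.09872
  solve Keq expr → x = 0.006825; check Q = 0.01253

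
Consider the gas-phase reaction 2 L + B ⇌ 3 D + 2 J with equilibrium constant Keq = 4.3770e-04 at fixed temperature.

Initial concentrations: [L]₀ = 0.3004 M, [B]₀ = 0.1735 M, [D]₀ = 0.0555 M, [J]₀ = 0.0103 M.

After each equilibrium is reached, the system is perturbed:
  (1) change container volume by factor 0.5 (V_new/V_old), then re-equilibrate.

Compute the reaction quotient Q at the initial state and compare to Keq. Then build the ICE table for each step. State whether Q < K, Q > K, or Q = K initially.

Q₀ = 1.1584e-06 vs Keq = 4.3770e-04 ⇒ Q<K, forward
Step 1:
                  L         B         D         J
  init       0.3004    0.1735    0.0555    0.0103
  Δ        -0.04176  -0.02088   0.06264   0.04176
  eq         0.2586    0.1526    0.1181   0.05206
  solve Keq expr → x = 0.02088; check Q = 4.3770e-04
Then change container volume by factor 0.5 (V_new/V_old).
Step 2:
                  L         B         D         J
  init       0.5173    0.3052    0.2363    0.1041
  Δ         0.02841    0.0142  -0.04261  -0.02841
  eq         0.5457    0.3194    0.1937   0.07571
  solve Keq expr → x = -0.0142; check Q = 4.3770e-04

Q₀ = 1.1584e-06; Q < K (proceeds forward)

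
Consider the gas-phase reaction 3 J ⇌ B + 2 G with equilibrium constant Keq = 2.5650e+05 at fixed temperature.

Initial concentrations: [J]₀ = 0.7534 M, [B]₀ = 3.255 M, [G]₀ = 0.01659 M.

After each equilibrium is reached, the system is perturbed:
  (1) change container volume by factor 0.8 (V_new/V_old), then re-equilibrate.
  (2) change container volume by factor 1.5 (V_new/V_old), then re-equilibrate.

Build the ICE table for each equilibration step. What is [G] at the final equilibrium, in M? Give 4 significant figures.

Q₀ = 0.002095 vs Keq = 2.5650e+05 ⇒ Q<K, forward
Step 1:
                  J         B         G
  Initial    0.7534     3.255   0.01659
  Change    -0.7382    0.2461    0.4921
  Equil     0.01523     3.501    0.5087
  solve Keq expr → x = 0.2461; check Q = 2.5650e+05
Then change container volume by factor 0.8 (V_new/V_old).
Step 2:
                  J         B         G
  Initial   0.01904     4.376    0.6359
  Change          0         0         0
  Equil     0.01904     4.376    0.6359
  solve Keq expr → x = 0; check Q = 2.5650e+05
Then change container volume by factor 1.5 (V_new/V_old).
Step 3:
                  J         B         G
  Initial   0.01269     2.918    0.4239
  Change          0         0         0
  Equil     0.01269     2.918    0.4239
  solve Keq expr → x = 0; check Q = 2.5650e+05

[G]_eq = 0.4239 M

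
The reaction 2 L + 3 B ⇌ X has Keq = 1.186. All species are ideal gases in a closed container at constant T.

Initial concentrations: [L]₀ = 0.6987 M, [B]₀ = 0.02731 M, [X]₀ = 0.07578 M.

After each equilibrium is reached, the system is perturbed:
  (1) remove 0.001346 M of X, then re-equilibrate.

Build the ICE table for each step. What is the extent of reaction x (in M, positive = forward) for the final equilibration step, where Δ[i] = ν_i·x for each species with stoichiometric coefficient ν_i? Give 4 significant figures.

x = 9.5020e-04 M

Q₀ = 7621 vs Keq = 1.186 ⇒ Q>K, reverse
Step 1:
                    L           B           X
  I            0.6987     0.02731     0.07578
  C            0.1326      0.1989    -0.06629
  E            0.8313      0.2262    0.009485
  solve Keq expr → x = -0.06629; check Q = 1.186
Then remove 0.001346 M of X.
Step 2:
                    L           B           X
  I            0.8313      0.2262    0.008139
  C           -0.0019   -0.002851  9.5020e-04
  E            0.8294      0.2233    0.009089
  solve Keq expr → x = 9.5020e-04; check Q = 1.186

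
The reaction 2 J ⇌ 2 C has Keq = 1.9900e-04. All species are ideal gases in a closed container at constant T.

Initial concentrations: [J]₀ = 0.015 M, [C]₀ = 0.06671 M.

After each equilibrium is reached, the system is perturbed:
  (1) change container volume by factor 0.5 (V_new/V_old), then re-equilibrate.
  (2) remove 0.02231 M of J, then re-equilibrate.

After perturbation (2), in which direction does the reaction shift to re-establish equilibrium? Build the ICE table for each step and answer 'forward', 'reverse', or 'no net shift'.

Q₀ = 19.78 vs Keq = 1.9900e-04 ⇒ Q>K, reverse
Step 1:
                  J         C
  init        0.015   0.06671
  Δ         0.06557  -0.06557
  eq        0.08057  0.001137
  solve Keq expr → x = -0.03279; check Q = 1.9900e-04
Then change container volume by factor 0.5 (V_new/V_old).
Step 2:
                  J         C
  init       0.1611  0.002273
  Δ               0         0
  eq         0.1611  0.002273
  solve Keq expr → x = 0; check Q = 1.9900e-04
Then remove 0.02231 M of J.
Step 3:
                  J         C
  init       0.1388  0.002273
  Δ       3.1034e-04 -3.1034e-04
  eq         0.1391  0.001963
  solve Keq expr → x = -1.5517e-04; check Q = 1.9900e-04

Direction: reverse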